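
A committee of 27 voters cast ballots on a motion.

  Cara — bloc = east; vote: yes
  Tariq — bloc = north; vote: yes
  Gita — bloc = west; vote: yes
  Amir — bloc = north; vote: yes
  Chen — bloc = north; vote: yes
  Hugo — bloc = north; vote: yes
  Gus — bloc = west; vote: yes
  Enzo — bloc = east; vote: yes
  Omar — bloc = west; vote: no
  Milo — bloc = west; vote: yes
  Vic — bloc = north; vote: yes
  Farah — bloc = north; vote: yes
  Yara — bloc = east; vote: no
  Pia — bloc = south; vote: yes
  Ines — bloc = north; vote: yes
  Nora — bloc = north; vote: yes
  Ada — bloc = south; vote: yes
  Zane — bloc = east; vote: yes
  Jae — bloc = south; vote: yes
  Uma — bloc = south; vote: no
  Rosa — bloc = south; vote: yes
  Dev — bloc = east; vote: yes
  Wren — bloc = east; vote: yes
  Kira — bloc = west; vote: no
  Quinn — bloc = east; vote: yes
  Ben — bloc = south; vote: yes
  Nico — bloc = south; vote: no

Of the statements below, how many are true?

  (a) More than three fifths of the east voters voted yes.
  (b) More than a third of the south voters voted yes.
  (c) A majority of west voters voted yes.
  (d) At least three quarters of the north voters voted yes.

(a) east: |A| = 7, |A ∩ B| = 6; needs |A ∩ B| / |A| > 3/5 — true.
(b) south: |A| = 7, |A ∩ B| = 5; needs |A ∩ B| / |A| > 1/3 — true.
(c) west: |A| = 5, |A ∩ B| = 3; needs |A ∩ B| > |A ∖ B| — true.
(d) north: |A| = 8, |A ∩ B| = 8; needs |A ∩ B| / |A| ≥ 3/4 — true.

4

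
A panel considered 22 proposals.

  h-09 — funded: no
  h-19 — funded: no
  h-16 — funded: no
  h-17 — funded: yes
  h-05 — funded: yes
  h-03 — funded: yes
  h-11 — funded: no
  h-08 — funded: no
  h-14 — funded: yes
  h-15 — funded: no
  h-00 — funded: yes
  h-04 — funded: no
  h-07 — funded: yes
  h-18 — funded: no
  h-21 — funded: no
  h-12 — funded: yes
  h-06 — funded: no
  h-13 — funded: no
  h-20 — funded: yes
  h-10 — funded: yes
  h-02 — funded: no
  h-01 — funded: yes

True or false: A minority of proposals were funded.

'A minority of proposals were funded' holds iff |A ∩ B| < |A ∖ B|.
|A| = 22, |A ∩ B| = 10, |A ∖ B| = 12.
10 < 12, so the statement is true.

True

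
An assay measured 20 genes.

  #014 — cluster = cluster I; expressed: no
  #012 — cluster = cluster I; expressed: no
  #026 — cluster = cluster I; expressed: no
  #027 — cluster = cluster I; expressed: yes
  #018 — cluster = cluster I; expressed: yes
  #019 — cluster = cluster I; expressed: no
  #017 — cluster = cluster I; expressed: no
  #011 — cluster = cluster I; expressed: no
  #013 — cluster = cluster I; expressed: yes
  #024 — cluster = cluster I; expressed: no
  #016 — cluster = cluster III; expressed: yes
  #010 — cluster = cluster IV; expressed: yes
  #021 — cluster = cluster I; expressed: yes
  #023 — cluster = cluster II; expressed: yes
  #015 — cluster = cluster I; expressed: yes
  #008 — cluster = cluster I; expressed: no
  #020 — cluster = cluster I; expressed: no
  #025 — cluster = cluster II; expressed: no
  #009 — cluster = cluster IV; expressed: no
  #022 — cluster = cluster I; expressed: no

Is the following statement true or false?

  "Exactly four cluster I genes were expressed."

Truth condition: |A ∩ B| = 4.
|A| = 15, |A ∩ B| = 5, |A ∖ B| = 10.
|A ∩ B| = 5, so the statement is false.

False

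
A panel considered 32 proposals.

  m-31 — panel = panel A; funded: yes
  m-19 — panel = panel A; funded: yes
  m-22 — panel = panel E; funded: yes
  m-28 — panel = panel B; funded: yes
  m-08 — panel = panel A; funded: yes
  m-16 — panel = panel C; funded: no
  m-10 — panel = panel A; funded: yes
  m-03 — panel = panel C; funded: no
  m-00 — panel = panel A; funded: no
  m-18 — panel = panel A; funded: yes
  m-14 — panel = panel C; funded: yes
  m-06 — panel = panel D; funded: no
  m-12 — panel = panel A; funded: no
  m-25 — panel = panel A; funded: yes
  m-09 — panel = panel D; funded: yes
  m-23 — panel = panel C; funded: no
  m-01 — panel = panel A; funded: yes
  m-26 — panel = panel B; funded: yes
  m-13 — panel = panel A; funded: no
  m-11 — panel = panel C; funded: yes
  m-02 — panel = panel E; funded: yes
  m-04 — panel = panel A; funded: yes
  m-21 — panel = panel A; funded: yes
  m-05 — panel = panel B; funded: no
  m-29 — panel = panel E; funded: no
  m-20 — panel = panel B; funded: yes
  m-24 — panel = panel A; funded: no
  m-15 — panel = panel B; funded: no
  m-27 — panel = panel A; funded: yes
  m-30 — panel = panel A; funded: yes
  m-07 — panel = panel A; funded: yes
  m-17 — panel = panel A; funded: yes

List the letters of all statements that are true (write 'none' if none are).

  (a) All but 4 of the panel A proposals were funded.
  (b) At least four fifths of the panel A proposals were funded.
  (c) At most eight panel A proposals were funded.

|A| = 17, |A ∩ B| = 13, |A ∖ B| = 4.
(a) |A ∖ B| = 4: holds.
(b) |A ∩ B| / |A| ≥ 4/5: fails.
(c) |A ∩ B| ≤ 8: fails.

(a)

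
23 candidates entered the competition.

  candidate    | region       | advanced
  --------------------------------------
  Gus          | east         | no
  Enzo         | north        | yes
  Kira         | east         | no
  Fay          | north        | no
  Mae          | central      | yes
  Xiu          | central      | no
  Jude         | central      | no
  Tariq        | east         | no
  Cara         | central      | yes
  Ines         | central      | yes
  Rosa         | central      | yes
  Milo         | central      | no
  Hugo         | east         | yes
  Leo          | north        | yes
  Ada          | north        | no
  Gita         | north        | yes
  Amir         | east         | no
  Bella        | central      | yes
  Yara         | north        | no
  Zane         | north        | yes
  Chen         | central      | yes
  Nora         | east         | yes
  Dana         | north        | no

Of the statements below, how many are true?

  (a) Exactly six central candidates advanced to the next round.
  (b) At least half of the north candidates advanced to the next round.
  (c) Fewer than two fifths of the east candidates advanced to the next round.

(a) central: |A| = 9, |A ∩ B| = 6; needs |A ∩ B| = 6 — true.
(b) north: |A| = 8, |A ∩ B| = 4; needs |A ∩ B| ≥ |A ∖ B| — true.
(c) east: |A| = 6, |A ∩ B| = 2; needs |A ∩ B| / |A| < 2/5 — true.

3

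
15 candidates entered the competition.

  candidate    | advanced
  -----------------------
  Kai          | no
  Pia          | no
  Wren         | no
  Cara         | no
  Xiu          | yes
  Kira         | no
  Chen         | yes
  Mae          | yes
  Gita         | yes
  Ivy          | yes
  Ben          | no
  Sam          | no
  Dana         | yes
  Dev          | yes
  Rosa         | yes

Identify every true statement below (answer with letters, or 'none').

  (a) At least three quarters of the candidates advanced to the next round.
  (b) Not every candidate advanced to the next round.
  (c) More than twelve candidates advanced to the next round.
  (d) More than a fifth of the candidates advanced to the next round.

|A| = 15, |A ∩ B| = 8, |A ∖ B| = 7.
(a) |A ∩ B| / |A| ≥ 3/4: fails.
(b) A ⊄ B (|A ∖ B| ≥ 1): holds.
(c) |A ∩ B| > 12: fails.
(d) |A ∩ B| / |A| > 1/5: holds.

(b), (d)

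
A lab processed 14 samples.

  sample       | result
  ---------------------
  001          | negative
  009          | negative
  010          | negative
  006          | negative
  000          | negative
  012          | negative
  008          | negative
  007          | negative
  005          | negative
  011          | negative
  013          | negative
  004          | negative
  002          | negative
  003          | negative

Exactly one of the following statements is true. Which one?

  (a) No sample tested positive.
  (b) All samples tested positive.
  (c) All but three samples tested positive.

(a)

|A| = 14, |A ∩ B| = 0, |A ∖ B| = 14.
(a) requires A ∩ B = ∅ (|A ∩ B| = 0): true.
(b) requires A ⊆ B, i.e. every element of A is in B (|A ∖ B| = 0): false.
(c) requires |A ∖ B| = 3: false.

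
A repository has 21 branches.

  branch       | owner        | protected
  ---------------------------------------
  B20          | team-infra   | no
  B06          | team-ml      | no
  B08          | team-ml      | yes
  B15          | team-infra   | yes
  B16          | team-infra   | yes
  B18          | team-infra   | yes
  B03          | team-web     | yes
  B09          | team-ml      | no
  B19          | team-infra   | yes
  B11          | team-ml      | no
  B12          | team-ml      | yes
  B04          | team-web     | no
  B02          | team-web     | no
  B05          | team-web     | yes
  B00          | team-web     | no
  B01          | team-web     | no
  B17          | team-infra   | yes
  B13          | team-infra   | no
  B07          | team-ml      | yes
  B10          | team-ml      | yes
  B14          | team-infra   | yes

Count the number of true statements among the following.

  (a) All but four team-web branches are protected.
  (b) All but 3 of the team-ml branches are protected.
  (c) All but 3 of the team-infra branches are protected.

(a) team-web: |A| = 6, |A ∩ B| = 2; needs |A ∖ B| = 4 — true.
(b) team-ml: |A| = 7, |A ∩ B| = 4; needs |A ∖ B| = 3 — true.
(c) team-infra: |A| = 8, |A ∩ B| = 6; needs |A ∖ B| = 3 — false.

2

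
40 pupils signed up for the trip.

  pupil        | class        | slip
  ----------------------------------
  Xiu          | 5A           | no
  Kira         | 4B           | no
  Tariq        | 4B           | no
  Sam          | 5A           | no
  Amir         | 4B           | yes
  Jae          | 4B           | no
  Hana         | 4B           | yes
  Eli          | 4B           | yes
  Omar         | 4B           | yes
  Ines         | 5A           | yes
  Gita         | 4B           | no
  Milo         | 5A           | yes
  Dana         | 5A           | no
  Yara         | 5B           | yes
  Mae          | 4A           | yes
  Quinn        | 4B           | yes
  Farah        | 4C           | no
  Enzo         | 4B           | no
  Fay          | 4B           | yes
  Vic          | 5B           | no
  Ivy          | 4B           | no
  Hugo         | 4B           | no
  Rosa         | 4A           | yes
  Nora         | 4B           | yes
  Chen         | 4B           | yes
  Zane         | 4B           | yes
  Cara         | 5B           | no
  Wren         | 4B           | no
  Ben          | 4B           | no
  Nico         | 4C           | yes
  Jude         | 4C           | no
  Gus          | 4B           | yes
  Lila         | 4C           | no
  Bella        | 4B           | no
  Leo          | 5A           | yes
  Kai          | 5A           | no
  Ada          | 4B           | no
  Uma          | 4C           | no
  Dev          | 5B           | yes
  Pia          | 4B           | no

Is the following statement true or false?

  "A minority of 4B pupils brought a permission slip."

Truth condition: |A ∩ B| < |A ∖ B|.
|A| = 22, |A ∩ B| = 10, |A ∖ B| = 12.
10 < 12, so the statement is true.

True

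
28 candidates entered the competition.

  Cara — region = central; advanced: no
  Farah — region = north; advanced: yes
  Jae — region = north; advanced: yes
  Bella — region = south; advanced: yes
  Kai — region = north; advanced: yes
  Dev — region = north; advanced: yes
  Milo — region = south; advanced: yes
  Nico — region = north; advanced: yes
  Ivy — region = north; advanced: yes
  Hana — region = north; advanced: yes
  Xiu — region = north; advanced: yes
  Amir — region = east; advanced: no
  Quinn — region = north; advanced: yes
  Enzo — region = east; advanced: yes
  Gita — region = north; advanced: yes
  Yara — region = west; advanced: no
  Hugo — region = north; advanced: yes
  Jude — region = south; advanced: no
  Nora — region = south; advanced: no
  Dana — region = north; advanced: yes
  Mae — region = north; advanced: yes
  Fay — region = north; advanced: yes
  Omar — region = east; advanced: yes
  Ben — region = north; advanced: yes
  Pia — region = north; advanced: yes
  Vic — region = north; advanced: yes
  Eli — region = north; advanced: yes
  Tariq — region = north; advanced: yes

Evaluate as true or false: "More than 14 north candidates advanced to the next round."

'More than 14 north candidates advanced to the next round' holds iff |A ∩ B| > 14.
|A| = 19, |A ∩ B| = 19, |A ∖ B| = 0.
|A ∩ B| = 19, so the statement is true.

True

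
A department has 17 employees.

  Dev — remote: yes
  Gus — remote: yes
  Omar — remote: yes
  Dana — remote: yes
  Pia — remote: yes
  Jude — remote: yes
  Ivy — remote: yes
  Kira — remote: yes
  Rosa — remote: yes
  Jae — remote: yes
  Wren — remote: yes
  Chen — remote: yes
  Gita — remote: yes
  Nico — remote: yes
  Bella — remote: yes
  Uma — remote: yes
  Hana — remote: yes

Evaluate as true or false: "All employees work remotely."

True

'All employees work remotely' holds iff A ⊆ B, i.e. every element of A is in B (|A ∖ B| = 0).
|A| = 17, |A ∩ B| = 17, |A ∖ B| = 0.
So the statement is true.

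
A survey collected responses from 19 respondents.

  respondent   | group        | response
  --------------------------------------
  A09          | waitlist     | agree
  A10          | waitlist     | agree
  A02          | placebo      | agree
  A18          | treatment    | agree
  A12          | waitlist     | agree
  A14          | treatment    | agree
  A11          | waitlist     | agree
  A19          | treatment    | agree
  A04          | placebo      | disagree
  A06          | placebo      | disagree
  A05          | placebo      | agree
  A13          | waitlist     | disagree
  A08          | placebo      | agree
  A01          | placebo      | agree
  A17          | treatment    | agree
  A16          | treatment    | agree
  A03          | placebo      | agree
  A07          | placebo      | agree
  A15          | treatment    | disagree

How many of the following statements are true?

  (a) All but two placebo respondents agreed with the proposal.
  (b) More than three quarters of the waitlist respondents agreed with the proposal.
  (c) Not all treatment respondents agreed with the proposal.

3

(a) placebo: |A| = 8, |A ∩ B| = 6; needs |A ∖ B| = 2 — true.
(b) waitlist: |A| = 5, |A ∩ B| = 4; needs |A ∩ B| / |A| > 3/4 — true.
(c) treatment: |A| = 6, |A ∩ B| = 5; needs A ⊄ B (|A ∖ B| ≥ 1) — true.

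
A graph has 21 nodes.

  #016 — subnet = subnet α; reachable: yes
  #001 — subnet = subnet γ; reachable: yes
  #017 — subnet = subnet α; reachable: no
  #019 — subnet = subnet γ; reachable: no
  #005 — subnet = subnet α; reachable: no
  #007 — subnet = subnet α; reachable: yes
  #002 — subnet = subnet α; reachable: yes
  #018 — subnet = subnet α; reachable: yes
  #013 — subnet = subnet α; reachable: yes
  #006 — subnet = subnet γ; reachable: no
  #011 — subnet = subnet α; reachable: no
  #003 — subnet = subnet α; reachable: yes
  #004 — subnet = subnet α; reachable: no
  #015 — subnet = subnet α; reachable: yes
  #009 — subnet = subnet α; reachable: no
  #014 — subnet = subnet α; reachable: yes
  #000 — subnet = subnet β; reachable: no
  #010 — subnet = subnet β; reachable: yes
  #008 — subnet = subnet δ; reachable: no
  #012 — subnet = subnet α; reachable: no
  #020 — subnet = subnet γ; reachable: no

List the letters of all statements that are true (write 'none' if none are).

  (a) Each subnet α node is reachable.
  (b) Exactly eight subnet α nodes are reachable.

|A| = 14, |A ∩ B| = 8, |A ∖ B| = 6.
(a) A ⊆ B, i.e. every element of A is in B (|A ∖ B| = 0): fails.
(b) |A ∩ B| = 8: holds.

(b)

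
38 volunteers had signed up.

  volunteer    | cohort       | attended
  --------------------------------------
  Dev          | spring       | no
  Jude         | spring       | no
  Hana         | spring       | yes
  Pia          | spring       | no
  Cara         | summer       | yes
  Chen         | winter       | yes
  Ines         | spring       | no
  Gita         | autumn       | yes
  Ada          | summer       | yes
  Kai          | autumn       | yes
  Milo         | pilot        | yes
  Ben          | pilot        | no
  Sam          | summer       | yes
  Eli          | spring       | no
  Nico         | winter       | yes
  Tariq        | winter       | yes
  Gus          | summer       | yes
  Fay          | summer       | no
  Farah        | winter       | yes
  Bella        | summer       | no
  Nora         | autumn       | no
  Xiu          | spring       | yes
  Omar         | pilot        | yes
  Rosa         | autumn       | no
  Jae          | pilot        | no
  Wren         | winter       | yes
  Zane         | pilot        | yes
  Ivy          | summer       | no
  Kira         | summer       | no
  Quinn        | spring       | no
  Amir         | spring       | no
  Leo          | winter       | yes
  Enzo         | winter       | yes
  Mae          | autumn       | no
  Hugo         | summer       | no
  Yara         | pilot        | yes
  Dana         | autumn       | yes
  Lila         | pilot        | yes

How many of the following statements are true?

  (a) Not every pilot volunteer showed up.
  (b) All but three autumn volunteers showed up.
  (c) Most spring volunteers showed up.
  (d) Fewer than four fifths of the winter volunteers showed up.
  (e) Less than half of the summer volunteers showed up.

(a) pilot: |A| = 7, |A ∩ B| = 5; needs A ⊄ B (|A ∖ B| ≥ 1) — true.
(b) autumn: |A| = 6, |A ∩ B| = 3; needs |A ∖ B| = 3 — true.
(c) spring: |A| = 9, |A ∩ B| = 2; needs |A ∩ B| > |A ∖ B| — false.
(d) winter: |A| = 7, |A ∩ B| = 7; needs |A ∩ B| / |A| < 4/5 — false.
(e) summer: |A| = 9, |A ∩ B| = 4; needs |A ∩ B| < |A ∖ B| — true.

3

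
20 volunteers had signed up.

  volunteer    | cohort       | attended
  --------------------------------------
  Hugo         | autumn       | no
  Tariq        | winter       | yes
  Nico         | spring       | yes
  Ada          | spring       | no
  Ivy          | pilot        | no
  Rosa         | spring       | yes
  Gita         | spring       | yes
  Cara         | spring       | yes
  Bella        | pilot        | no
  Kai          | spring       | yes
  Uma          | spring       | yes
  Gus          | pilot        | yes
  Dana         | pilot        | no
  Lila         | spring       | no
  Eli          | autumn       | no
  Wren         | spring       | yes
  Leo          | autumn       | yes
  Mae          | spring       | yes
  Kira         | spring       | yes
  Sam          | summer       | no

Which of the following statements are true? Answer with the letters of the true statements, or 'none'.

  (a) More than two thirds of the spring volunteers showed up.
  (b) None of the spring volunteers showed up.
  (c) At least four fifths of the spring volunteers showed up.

|A| = 11, |A ∩ B| = 9, |A ∖ B| = 2.
(a) |A ∩ B| / |A| > 2/3: holds.
(b) A ∩ B = ∅ (|A ∩ B| = 0): fails.
(c) |A ∩ B| / |A| ≥ 4/5: holds.

(a), (c)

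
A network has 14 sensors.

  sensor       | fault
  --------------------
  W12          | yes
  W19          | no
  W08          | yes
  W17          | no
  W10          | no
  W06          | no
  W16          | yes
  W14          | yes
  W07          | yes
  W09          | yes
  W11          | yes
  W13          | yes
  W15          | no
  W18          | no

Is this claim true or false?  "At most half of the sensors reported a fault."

'At most half of the sensors reported a fault' holds iff |A ∩ B| ≤ |A ∖ B|.
A (the restrictor) = {W12, W19, W08, W17, W10, W06, W16, W14, W07, W09, W11, W13, W15, W18}, |A| = 14.
A ∩ B = {W12, W08, W16, W14, W07, W09, W11, W13}, so |A ∩ B| = 8.
A ∖ B = {W19, W17, W10, W06, W15, W18}, so |A ∖ B| = 6.
8 > 6, so the statement is false.

False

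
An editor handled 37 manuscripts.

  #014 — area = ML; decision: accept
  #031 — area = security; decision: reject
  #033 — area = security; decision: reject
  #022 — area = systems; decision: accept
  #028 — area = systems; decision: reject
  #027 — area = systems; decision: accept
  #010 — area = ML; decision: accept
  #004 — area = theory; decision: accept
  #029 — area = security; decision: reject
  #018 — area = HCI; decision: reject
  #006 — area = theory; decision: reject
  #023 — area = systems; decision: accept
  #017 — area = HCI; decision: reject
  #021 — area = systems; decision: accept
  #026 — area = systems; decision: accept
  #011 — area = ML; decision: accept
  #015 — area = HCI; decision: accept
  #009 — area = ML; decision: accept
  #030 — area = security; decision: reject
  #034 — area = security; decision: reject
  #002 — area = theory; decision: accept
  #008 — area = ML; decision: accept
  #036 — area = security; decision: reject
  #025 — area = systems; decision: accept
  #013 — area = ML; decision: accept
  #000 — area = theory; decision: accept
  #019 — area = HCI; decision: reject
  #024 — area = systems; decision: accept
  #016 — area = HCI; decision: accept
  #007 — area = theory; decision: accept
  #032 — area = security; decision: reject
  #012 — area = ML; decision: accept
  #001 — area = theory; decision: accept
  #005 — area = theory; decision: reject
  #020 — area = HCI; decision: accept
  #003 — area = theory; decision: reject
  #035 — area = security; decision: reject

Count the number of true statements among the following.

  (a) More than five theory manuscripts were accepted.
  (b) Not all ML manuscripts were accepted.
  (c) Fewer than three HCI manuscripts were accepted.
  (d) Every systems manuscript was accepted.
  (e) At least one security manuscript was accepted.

(a) theory: |A| = 8, |A ∩ B| = 5; needs |A ∩ B| > 5 — false.
(b) ML: |A| = 7, |A ∩ B| = 7; needs A ⊄ B (|A ∖ B| ≥ 1) — false.
(c) HCI: |A| = 6, |A ∩ B| = 3; needs |A ∩ B| < 3 — false.
(d) systems: |A| = 8, |A ∩ B| = 7; needs A ⊆ B, i.e. every element of A is in B (|A ∖ B| = 0) — false.
(e) security: |A| = 8, |A ∩ B| = 0; needs A ∩ B ≠ ∅ (|A ∩ B| ≥ 1) — false.

0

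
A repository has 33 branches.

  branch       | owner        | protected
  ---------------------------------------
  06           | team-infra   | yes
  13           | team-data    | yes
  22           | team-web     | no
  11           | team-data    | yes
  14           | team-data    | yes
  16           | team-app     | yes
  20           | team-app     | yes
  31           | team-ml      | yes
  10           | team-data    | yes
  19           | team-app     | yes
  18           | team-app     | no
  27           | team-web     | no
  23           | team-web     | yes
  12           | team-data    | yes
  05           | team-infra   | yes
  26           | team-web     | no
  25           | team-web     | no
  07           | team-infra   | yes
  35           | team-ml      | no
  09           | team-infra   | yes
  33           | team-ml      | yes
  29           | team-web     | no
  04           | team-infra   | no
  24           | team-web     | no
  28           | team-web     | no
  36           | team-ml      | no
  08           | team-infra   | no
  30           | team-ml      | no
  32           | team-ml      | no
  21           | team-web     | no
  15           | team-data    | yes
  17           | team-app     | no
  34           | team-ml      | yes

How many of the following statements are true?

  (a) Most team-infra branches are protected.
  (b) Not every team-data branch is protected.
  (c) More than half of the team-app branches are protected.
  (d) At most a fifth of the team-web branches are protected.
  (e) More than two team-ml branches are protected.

(a) team-infra: |A| = 6, |A ∩ B| = 4; needs |A ∩ B| > |A ∖ B| — true.
(b) team-data: |A| = 6, |A ∩ B| = 6; needs A ⊄ B (|A ∖ B| ≥ 1) — false.
(c) team-app: |A| = 5, |A ∩ B| = 3; needs |A ∩ B| > |A ∖ B| — true.
(d) team-web: |A| = 9, |A ∩ B| = 1; needs |A ∩ B| / |A| ≤ 1/5 — true.
(e) team-ml: |A| = 7, |A ∩ B| = 3; needs |A ∩ B| > 2 — true.

4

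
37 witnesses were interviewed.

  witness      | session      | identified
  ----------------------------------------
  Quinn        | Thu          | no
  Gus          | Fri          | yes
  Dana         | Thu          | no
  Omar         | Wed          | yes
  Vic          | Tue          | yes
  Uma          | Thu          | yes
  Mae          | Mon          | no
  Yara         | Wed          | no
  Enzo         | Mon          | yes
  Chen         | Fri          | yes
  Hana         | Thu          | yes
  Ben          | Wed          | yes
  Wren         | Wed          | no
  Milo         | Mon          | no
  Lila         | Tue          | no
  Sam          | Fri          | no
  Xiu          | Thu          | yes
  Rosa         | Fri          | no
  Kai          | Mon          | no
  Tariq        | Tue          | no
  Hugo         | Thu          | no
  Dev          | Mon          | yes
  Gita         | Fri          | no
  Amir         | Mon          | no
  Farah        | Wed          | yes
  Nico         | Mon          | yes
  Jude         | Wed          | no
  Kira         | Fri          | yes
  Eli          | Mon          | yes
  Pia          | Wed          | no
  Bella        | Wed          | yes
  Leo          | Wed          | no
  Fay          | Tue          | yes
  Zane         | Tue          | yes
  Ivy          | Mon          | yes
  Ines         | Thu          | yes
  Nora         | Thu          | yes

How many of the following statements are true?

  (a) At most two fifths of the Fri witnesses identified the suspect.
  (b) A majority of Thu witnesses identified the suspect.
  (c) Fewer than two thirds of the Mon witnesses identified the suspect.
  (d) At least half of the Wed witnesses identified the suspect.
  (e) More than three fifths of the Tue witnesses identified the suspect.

(a) Fri: |A| = 6, |A ∩ B| = 3; needs |A ∩ B| / |A| ≤ 2/5 — false.
(b) Thu: |A| = 8, |A ∩ B| = 5; needs |A ∩ B| > |A ∖ B| — true.
(c) Mon: |A| = 9, |A ∩ B| = 5; needs |A ∩ B| / |A| < 2/3 — true.
(d) Wed: |A| = 9, |A ∩ B| = 4; needs |A ∩ B| ≥ |A ∖ B| — false.
(e) Tue: |A| = 5, |A ∩ B| = 3; needs |A ∩ B| / |A| > 3/5 — false.

2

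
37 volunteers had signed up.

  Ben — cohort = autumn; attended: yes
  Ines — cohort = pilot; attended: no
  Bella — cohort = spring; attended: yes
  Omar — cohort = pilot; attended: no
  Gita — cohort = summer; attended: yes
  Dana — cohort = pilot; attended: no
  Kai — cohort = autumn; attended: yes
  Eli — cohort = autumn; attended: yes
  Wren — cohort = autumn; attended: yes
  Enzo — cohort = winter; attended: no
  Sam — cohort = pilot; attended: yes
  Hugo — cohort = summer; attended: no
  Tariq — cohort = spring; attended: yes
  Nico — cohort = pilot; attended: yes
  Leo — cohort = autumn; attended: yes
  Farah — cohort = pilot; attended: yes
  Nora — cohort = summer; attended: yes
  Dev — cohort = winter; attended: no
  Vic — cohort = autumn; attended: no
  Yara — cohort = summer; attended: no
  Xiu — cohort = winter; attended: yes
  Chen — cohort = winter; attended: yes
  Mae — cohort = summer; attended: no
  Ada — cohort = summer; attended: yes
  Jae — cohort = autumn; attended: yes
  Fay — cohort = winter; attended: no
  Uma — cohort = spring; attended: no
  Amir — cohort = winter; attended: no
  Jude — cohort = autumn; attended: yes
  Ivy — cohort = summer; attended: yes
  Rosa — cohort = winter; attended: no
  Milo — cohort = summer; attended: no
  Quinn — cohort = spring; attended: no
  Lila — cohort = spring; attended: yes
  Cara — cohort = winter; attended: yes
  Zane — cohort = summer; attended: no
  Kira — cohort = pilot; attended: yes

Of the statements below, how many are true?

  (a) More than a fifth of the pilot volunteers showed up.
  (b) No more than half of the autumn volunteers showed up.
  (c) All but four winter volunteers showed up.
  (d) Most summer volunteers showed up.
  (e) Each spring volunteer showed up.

(a) pilot: |A| = 7, |A ∩ B| = 4; needs |A ∩ B| / |A| > 1/5 — true.
(b) autumn: |A| = 8, |A ∩ B| = 7; needs |A ∩ B| ≤ |A ∖ B| — false.
(c) winter: |A| = 8, |A ∩ B| = 3; needs |A ∖ B| = 4 — false.
(d) summer: |A| = 9, |A ∩ B| = 4; needs |A ∩ B| > |A ∖ B| — false.
(e) spring: |A| = 5, |A ∩ B| = 3; needs A ⊆ B, i.e. every element of A is in B (|A ∖ B| = 0) — false.

1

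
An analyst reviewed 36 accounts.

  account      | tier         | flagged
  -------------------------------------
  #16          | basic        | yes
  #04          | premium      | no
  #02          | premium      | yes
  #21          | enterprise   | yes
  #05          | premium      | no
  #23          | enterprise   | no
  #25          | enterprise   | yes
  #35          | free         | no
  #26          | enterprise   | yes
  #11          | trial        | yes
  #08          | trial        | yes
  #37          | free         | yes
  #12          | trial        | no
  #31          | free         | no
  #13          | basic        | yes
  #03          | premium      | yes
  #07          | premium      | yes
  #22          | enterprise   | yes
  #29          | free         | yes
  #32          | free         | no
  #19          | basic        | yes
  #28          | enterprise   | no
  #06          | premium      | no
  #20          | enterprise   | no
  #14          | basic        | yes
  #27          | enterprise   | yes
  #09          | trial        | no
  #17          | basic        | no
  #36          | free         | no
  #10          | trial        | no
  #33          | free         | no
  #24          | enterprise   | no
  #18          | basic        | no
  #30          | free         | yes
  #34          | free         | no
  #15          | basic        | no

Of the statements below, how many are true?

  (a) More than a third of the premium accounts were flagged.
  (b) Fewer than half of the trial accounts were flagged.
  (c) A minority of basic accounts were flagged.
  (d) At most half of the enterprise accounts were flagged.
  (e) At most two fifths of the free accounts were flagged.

3

(a) premium: |A| = 6, |A ∩ B| = 3; needs |A ∩ B| / |A| > 1/3 — true.
(b) trial: |A| = 5, |A ∩ B| = 2; needs |A ∩ B| < |A ∖ B| — true.
(c) basic: |A| = 7, |A ∩ B| = 4; needs |A ∩ B| < |A ∖ B| — false.
(d) enterprise: |A| = 9, |A ∩ B| = 5; needs |A ∩ B| ≤ |A ∖ B| — false.
(e) free: |A| = 9, |A ∩ B| = 3; needs |A ∩ B| / |A| ≤ 2/5 — true.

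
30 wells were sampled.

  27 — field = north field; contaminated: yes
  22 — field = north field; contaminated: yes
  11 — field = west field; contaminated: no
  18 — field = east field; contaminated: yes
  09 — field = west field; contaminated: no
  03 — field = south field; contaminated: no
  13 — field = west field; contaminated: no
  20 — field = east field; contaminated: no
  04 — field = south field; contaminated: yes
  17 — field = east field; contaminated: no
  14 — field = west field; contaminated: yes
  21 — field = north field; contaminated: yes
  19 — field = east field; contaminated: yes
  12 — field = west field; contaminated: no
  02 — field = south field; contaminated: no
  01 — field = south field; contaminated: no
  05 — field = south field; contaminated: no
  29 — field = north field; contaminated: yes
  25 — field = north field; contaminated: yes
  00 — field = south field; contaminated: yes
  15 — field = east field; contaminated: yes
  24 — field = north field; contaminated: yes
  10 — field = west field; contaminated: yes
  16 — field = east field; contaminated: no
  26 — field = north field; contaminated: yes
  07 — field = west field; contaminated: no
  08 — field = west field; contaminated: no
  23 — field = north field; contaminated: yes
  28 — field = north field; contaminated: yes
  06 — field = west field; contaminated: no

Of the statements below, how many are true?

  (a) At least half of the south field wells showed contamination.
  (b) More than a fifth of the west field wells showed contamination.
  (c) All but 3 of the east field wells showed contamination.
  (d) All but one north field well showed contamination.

(a) south field: |A| = 6, |A ∩ B| = 2; needs |A ∩ B| ≥ |A ∖ B| — false.
(b) west field: |A| = 9, |A ∩ B| = 2; needs |A ∩ B| / |A| > 1/5 — true.
(c) east field: |A| = 6, |A ∩ B| = 3; needs |A ∖ B| = 3 — true.
(d) north field: |A| = 9, |A ∩ B| = 9; needs |A ∖ B| = 1 — false.

2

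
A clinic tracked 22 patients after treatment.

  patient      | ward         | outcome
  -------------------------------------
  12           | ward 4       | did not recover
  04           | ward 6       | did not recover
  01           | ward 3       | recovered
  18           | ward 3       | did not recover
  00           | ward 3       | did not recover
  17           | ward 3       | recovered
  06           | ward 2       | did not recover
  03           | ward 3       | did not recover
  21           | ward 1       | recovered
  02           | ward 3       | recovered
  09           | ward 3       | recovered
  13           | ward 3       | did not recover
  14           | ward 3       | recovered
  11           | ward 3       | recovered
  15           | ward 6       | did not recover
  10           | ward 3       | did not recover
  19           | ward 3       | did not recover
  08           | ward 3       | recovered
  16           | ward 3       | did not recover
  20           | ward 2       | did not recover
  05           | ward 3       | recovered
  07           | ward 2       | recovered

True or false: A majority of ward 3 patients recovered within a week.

True

Truth condition: |A ∩ B| > |A ∖ B|.
|A| = 15, |A ∩ B| = 8, |A ∖ B| = 7.
8 > 7, so the statement is true.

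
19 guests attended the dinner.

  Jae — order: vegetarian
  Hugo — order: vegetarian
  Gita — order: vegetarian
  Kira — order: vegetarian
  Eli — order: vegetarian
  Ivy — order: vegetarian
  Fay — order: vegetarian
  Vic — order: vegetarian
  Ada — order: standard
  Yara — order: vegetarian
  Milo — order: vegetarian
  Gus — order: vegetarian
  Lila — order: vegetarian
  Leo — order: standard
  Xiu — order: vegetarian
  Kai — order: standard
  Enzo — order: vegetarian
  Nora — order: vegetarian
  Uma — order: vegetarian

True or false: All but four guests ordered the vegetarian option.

False

'All but four guests ordered the vegetarian option' holds iff |A ∖ B| = 4.
|A| = 19, |A ∩ B| = 16, |A ∖ B| = 3.
|A ∖ B| = 3, so the statement is false.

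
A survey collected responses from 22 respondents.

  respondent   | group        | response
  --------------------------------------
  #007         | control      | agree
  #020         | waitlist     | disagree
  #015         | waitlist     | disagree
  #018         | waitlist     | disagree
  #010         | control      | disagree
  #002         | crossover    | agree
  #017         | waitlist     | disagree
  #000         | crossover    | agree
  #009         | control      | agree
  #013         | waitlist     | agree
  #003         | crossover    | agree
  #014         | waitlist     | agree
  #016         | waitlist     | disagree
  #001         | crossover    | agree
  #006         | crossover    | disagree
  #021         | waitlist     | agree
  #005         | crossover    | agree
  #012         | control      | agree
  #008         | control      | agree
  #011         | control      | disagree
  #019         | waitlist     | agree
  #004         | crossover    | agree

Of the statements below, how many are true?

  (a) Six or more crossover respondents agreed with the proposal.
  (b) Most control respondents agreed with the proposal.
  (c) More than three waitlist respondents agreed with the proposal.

3

(a) crossover: |A| = 7, |A ∩ B| = 6; needs |A ∩ B| ≥ 6 — true.
(b) control: |A| = 6, |A ∩ B| = 4; needs |A ∩ B| > |A ∖ B| — true.
(c) waitlist: |A| = 9, |A ∩ B| = 4; needs |A ∩ B| > 3 — true.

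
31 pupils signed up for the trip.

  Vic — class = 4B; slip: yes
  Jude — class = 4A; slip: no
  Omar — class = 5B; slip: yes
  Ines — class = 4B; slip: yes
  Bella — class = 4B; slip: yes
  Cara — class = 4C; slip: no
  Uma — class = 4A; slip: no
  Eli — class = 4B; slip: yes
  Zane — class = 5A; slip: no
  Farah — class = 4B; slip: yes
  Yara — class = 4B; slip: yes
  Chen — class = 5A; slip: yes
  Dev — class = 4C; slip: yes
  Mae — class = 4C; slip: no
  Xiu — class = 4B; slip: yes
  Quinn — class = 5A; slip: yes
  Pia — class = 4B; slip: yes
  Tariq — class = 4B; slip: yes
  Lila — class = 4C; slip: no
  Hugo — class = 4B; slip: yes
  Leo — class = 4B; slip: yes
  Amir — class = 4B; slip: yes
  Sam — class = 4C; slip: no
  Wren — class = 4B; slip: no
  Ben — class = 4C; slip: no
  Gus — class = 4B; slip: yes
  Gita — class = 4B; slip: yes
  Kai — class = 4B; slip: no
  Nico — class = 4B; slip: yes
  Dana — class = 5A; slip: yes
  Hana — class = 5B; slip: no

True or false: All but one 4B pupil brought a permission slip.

Truth condition: |A ∖ B| = 1.
|A| = 17, |A ∩ B| = 15, |A ∖ B| = 2.
|A ∖ B| = 2, so the statement is false.

False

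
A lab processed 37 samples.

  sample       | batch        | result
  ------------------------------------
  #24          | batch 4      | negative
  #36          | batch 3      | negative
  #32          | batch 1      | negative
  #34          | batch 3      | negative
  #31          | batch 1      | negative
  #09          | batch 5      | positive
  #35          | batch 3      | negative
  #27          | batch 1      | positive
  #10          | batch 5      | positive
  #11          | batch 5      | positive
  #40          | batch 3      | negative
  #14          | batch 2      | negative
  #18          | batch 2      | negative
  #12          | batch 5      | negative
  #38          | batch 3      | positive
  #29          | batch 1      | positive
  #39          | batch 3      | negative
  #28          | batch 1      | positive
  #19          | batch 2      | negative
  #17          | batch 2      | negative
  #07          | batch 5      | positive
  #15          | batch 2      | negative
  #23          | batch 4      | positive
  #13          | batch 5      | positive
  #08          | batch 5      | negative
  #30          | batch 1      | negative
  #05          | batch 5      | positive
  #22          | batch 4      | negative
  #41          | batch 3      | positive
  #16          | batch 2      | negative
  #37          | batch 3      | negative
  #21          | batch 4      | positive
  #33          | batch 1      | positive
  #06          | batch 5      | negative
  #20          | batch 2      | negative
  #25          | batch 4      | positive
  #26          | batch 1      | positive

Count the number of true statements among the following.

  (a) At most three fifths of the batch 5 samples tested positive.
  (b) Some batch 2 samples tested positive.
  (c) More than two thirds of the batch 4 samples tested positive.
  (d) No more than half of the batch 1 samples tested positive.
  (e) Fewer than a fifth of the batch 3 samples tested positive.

(a) batch 5: |A| = 9, |A ∩ B| = 6; needs |A ∩ B| / |A| ≤ 3/5 — false.
(b) batch 2: |A| = 7, |A ∩ B| = 0; needs A ∩ B ≠ ∅ (|A ∩ B| ≥ 1) — false.
(c) batch 4: |A| = 5, |A ∩ B| = 3; needs |A ∩ B| / |A| > 2/3 — false.
(d) batch 1: |A| = 8, |A ∩ B| = 5; needs |A ∩ B| ≤ |A ∖ B| — false.
(e) batch 3: |A| = 8, |A ∩ B| = 2; needs |A ∩ B| / |A| < 1/5 — false.

0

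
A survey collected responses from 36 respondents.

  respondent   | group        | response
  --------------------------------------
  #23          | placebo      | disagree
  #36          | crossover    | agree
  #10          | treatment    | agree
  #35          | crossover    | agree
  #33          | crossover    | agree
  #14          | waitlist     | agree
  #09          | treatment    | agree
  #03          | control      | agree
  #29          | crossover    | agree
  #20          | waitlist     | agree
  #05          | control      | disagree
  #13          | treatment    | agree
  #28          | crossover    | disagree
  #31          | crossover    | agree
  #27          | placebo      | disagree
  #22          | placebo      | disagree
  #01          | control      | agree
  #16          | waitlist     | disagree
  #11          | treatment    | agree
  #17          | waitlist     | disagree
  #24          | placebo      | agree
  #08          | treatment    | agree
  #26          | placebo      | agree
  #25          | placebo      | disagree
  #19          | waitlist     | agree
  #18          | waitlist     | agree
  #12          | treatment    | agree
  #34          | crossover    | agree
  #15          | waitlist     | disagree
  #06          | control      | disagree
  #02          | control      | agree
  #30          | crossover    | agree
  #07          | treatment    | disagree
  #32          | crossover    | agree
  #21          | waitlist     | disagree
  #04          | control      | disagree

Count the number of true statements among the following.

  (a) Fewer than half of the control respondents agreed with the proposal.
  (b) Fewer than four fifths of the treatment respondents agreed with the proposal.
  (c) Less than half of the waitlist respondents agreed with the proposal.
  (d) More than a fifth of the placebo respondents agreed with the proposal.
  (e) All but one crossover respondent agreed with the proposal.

(a) control: |A| = 6, |A ∩ B| = 3; needs |A ∩ B| < |A ∖ B| — false.
(b) treatment: |A| = 7, |A ∩ B| = 6; needs |A ∩ B| / |A| < 4/5 — false.
(c) waitlist: |A| = 8, |A ∩ B| = 4; needs |A ∩ B| < |A ∖ B| — false.
(d) placebo: |A| = 6, |A ∩ B| = 2; needs |A ∩ B| / |A| > 1/5 — true.
(e) crossover: |A| = 9, |A ∩ B| = 8; needs |A ∖ B| = 1 — true.

2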